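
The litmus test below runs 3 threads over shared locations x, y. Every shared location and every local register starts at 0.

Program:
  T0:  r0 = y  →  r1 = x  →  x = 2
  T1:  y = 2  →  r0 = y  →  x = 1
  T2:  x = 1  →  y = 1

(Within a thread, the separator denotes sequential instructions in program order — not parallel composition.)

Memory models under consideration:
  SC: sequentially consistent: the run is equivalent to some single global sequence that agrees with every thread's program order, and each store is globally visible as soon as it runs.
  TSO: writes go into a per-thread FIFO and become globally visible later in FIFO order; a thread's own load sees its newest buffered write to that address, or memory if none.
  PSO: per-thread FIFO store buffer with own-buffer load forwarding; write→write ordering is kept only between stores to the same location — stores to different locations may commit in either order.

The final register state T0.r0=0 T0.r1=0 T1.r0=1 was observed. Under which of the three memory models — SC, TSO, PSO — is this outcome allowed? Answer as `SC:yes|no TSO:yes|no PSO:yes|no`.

SC:yes TSO:yes PSO:yes

outcome vector order: (T0.r0,T0.r1,T1.r0)
SC: 10 outcomes — {<0 0 1>; <0 0 2>; <0 1 1>; <0 1 2>; <1 1 1>; <1 1 2>; <2 0 1>; <2 0 2>; <2 1 1>; <2 1 2>}
TSO: 10 outcomes — {<0 0 1>; <0 0 2>; <0 1 1>; <0 1 2>; <1 1 1>; <1 1 2>; <2 0 1>; <2 0 2>; <2 1 1>; <2 1 2>}
PSO: 12 outcomes — {<0 0 1>; <0 0 2>; <0 1 1>; <0 1 2>; <1 0 1>; <1 0 2>; <1 1 1>; <1 1 2>; <2 0 1>; <2 0 2>; <2 1 1>; <2 1 2>}
target <0 0 1> ∈ {SC,TSO,PSO}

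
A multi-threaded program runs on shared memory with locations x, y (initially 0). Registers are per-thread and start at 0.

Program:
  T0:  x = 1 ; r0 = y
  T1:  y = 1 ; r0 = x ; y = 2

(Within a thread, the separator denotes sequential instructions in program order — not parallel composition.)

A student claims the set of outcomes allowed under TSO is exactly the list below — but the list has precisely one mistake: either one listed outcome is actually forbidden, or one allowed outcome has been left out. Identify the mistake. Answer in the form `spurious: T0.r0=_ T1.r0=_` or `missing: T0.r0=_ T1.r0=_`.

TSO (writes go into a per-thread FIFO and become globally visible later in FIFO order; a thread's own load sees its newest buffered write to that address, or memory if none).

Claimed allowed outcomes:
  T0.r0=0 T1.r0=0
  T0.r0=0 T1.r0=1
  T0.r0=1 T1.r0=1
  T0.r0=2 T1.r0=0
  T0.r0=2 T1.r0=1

outcome vector order: (T0.r0,T1.r0)
TSO: 6 outcomes — {(0,0); (0,1); (1,0); (1,1); (2,0); (2,1)}
TSO∖claimed = {(1,0)}

missing: T0.r0=1 T1.r0=0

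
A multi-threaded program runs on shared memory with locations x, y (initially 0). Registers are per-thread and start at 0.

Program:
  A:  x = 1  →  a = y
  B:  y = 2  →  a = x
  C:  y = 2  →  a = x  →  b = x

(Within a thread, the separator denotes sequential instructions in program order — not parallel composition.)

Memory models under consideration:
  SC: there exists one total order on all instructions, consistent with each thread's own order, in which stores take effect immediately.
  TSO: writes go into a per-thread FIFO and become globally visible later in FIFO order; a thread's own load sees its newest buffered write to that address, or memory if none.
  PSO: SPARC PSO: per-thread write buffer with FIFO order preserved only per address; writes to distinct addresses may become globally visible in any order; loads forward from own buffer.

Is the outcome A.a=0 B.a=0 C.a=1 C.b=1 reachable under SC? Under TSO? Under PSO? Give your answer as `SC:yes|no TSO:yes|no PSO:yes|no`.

outcome vector order: (A.a,B.a,C.a,C.b)
SC: 7 outcomes — {0/1/1/1 2/0/0/0 2/0/0/1 2/0/1/1 2/1/0/0 2/1/0/1 2/1/1/1}
TSO: 12 outcomes — {0/0/0/0 0/0/0/1 0/0/1/1 0/1/0/0 0/1/0/1 0/1/1/1 2/0/0/0 2/0/0/1 2/0/1/1 2/1/0/0 2/1/0/1 2/1/1/1}
PSO: 12 outcomes — {0/0/0/0 0/0/0/1 0/0/1/1 0/1/0/0 0/1/0/1 0/1/1/1 2/0/0/0 2/0/0/1 2/0/1/1 2/1/0/0 2/1/0/1 2/1/1/1}
target 0/0/1/1 ∈ {TSO,PSO}

SC:no TSO:yes PSO:yes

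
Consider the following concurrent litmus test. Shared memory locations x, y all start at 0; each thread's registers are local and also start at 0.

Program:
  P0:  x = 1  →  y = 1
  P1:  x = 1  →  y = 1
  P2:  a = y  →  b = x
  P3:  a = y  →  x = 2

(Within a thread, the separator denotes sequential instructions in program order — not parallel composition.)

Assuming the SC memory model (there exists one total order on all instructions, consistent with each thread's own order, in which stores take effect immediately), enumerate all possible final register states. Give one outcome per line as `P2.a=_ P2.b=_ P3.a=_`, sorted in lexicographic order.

outcome vector order: (P2.a,P2.b,P3.a)
|SC outcomes| = 10

P2.a=0 P2.b=0 P3.a=0
P2.a=0 P2.b=0 P3.a=1
P2.a=0 P2.b=1 P3.a=0
P2.a=0 P2.b=1 P3.a=1
P2.a=0 P2.b=2 P3.a=0
P2.a=0 P2.b=2 P3.a=1
P2.a=1 P2.b=1 P3.a=0
P2.a=1 P2.b=1 P3.a=1
P2.a=1 P2.b=2 P3.a=0
P2.a=1 P2.b=2 P3.a=1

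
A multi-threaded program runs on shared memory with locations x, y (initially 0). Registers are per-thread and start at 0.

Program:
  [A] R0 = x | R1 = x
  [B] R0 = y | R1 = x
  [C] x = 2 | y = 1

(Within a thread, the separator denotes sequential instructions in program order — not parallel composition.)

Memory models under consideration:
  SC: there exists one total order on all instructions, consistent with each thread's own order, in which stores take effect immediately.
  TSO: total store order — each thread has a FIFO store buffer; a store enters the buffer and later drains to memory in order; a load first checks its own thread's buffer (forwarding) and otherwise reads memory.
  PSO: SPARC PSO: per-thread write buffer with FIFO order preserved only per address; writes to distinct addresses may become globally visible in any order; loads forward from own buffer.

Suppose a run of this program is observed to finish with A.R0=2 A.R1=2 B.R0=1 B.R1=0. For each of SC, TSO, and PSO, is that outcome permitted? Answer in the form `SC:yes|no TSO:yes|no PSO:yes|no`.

outcome vector order: (A.R0,A.R1,B.R0,B.R1)
SC (9): (0,0,0,0) (0,0,0,2) (0,0,1,2) (0,2,0,0) (0,2,0,2) (0,2,1,2) (2,2,0,0) (2,2,0,2) (2,2,1,2)
TSO (9): (0,0,0,0) (0,0,0,2) (0,0,1,2) (0,2,0,0) (0,2,0,2) (0,2,1,2) (2,2,0,0) (2,2,0,2) (2,2,1,2)
PSO (12): (0,0,0,0) (0,0,0,2) (0,0,1,0) (0,0,1,2) (0,2,0,0) (0,2,0,2) (0,2,1,0) (0,2,1,2) (2,2,0,0) (2,2,0,2) (2,2,1,0) (2,2,1,2)
target (2,2,1,0) ∈ {PSO}

SC:no TSO:no PSO:yes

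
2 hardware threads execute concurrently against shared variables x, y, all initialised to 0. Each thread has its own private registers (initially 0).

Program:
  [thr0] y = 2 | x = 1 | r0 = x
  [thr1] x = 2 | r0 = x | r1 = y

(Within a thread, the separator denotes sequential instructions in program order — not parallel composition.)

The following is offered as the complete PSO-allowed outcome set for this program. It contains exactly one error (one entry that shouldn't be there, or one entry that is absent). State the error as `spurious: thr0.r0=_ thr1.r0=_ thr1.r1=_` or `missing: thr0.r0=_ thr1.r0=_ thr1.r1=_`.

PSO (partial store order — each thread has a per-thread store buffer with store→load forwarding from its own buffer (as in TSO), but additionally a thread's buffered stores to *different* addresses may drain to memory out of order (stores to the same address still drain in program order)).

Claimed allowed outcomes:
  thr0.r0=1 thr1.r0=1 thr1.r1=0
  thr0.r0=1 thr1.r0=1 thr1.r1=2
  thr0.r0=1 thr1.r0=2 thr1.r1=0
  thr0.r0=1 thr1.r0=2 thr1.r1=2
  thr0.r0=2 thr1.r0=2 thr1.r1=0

missing: thr0.r0=2 thr1.r0=2 thr1.r1=2

outcome vector order: (thr0.r0,thr1.r0,thr1.r1)
PSO: 6 outcomes — {1/1/0 1/1/2 1/2/0 1/2/2 2/2/0 2/2/2}
PSO∖claimed = {2/2/2}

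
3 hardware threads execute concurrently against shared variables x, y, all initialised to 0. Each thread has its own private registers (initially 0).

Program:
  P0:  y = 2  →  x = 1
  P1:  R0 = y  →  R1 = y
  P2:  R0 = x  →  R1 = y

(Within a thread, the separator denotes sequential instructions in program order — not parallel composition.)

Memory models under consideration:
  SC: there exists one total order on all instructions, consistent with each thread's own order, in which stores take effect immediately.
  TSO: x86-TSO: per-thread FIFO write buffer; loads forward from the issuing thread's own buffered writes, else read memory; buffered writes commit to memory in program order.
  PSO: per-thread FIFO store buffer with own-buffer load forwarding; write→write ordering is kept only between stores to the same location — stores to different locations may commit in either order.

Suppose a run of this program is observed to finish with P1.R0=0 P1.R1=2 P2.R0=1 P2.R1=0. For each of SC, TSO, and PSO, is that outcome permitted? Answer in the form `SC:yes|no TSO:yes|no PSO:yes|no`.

outcome vector order: (P1.R0,P1.R1,P2.R0,P2.R1)
[SC] allowed = {<0 0 0 0>; <0 0 0 2>; <0 0 1 2>; <0 2 0 0>; <0 2 0 2>; <0 2 1 2>; <2 2 0 0>; <2 2 0 2>; <2 2 1 2>}
[TSO] allowed = {<0 0 0 0>; <0 0 0 2>; <0 0 1 2>; <0 2 0 0>; <0 2 0 2>; <0 2 1 2>; <2 2 0 0>; <2 2 0 2>; <2 2 1 2>}
[PSO] allowed = {<0 0 0 0>; <0 0 0 2>; <0 0 1 0>; <0 0 1 2>; <0 2 0 0>; <0 2 0 2>; <0 2 1 0>; <0 2 1 2>; <2 2 0 0>; <2 2 0 2>; <2 2 1 0>; <2 2 1 2>}
target <0 2 1 0> ∈ {PSO}

SC:no TSO:no PSO:yes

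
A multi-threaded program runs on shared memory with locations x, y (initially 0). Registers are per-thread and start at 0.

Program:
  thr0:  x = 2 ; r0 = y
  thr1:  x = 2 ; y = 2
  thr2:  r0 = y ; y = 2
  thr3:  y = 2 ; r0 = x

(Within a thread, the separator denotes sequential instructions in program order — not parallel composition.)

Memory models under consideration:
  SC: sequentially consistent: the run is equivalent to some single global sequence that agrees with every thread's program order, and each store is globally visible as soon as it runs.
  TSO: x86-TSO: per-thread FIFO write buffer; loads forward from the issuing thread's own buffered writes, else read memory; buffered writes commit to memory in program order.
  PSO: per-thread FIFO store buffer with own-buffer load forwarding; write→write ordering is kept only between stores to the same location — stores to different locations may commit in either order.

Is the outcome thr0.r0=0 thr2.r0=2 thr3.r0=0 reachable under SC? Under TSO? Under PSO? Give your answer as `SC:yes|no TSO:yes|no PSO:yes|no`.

SC:no TSO:yes PSO:yes

outcome vector order: (thr0.r0,thr2.r0,thr3.r0)
SC: 6 outcomes — {<0 0 2> <0 2 2> <2 0 0> <2 0 2> <2 2 0> <2 2 2>}
TSO: 8 outcomes — {<0 0 0> <0 0 2> <0 2 0> <0 2 2> <2 0 0> <2 0 2> <2 2 0> <2 2 2>}
PSO: 8 outcomes — {<0 0 0> <0 0 2> <0 2 0> <0 2 2> <2 0 0> <2 0 2> <2 2 0> <2 2 2>}
target <0 2 0> ∈ {TSO,PSO}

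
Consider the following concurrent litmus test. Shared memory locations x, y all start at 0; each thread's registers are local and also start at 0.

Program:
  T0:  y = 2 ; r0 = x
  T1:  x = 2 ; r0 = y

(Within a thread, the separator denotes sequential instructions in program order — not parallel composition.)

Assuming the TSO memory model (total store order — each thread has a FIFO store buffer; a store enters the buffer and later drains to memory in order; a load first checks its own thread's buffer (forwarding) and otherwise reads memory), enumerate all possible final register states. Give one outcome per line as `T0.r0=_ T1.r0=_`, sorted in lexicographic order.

T0.r0=0 T1.r0=0
T0.r0=0 T1.r0=2
T0.r0=2 T1.r0=0
T0.r0=2 T1.r0=2

outcome vector order: (T0.r0,T1.r0)
|TSO outcomes| = 4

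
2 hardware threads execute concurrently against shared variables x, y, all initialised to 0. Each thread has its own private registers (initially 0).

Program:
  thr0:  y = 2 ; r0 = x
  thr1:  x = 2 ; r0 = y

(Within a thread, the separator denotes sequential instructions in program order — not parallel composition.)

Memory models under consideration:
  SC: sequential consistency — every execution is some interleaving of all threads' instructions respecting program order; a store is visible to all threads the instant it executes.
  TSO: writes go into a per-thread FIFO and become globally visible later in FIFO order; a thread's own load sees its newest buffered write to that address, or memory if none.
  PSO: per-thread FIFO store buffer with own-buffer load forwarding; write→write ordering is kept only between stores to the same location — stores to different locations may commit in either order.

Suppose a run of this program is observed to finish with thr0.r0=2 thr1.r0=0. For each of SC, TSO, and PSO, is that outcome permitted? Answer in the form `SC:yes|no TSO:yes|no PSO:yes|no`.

outcome vector order: (thr0.r0,thr1.r0)
[SC] allowed = {0/2; 2/0; 2/2}
[TSO] allowed = {0/0; 0/2; 2/0; 2/2}
[PSO] allowed = {0/0; 0/2; 2/0; 2/2}
target 2/0 ∈ {SC,TSO,PSO}

SC:yes TSO:yes PSO:yes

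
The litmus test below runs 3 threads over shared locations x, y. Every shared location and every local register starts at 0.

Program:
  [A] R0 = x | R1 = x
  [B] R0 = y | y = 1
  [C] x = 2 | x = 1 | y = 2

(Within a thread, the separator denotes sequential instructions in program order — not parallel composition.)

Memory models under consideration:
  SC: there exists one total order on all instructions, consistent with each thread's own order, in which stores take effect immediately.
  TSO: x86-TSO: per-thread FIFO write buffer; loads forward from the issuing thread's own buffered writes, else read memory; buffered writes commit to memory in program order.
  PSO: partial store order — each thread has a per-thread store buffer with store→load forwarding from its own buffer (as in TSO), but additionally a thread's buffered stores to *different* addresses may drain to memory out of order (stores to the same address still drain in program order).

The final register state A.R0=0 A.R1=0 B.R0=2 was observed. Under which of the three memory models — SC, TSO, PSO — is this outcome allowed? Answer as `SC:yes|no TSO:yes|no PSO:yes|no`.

outcome vector order: (A.R0,A.R1,B.R0)
SC (12): 0/0/0 0/0/2 0/1/0 0/1/2 0/2/0 0/2/2 1/1/0 1/1/2 2/1/0 2/1/2 2/2/0 2/2/2
TSO (12): 0/0/0 0/0/2 0/1/0 0/1/2 0/2/0 0/2/2 1/1/0 1/1/2 2/1/0 2/1/2 2/2/0 2/2/2
PSO (12): 0/0/0 0/0/2 0/1/0 0/1/2 0/2/0 0/2/2 1/1/0 1/1/2 2/1/0 2/1/2 2/2/0 2/2/2
target 0/0/2 ∈ {SC,TSO,PSO}

SC:yes TSO:yes PSO:yes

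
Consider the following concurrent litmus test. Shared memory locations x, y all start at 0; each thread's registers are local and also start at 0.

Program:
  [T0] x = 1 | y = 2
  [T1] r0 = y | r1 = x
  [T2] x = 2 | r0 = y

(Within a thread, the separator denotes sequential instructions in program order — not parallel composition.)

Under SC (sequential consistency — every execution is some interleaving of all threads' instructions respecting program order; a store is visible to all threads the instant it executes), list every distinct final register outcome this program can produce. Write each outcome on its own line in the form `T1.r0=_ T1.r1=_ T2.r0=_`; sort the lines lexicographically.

outcome vector order: (T1.r0,T1.r1,T2.r0)
|SC outcomes| = 10

T1.r0=0 T1.r1=0 T2.r0=0
T1.r0=0 T1.r1=0 T2.r0=2
T1.r0=0 T1.r1=1 T2.r0=0
T1.r0=0 T1.r1=1 T2.r0=2
T1.r0=0 T1.r1=2 T2.r0=0
T1.r0=0 T1.r1=2 T2.r0=2
T1.r0=2 T1.r1=1 T2.r0=0
T1.r0=2 T1.r1=1 T2.r0=2
T1.r0=2 T1.r1=2 T2.r0=0
T1.r0=2 T1.r1=2 T2.r0=2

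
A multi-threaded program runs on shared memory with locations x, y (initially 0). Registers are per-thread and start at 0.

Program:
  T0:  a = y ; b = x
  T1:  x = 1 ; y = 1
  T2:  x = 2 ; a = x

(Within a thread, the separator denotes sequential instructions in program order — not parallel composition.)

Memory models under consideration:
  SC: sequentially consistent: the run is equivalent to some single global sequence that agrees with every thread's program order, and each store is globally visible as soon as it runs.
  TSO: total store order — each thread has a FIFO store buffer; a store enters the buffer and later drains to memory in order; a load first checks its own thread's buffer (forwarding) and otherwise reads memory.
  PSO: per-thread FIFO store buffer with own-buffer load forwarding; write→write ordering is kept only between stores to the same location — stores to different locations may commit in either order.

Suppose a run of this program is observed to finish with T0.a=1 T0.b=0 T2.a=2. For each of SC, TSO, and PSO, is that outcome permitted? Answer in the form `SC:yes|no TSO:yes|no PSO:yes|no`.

outcome vector order: (T0.a,T0.b,T2.a)
SC: 9 outcomes — {0/0/1 0/0/2 0/1/1 0/1/2 0/2/1 0/2/2 1/1/1 1/1/2 1/2/2}
TSO: 9 outcomes — {0/0/1 0/0/2 0/1/1 0/1/2 0/2/1 0/2/2 1/1/1 1/1/2 1/2/2}
PSO: 12 outcomes — {0/0/1 0/0/2 0/1/1 0/1/2 0/2/1 0/2/2 1/0/1 1/0/2 1/1/1 1/1/2 1/2/1 1/2/2}
target 1/0/2 ∈ {PSO}

SC:no TSO:no PSO:yes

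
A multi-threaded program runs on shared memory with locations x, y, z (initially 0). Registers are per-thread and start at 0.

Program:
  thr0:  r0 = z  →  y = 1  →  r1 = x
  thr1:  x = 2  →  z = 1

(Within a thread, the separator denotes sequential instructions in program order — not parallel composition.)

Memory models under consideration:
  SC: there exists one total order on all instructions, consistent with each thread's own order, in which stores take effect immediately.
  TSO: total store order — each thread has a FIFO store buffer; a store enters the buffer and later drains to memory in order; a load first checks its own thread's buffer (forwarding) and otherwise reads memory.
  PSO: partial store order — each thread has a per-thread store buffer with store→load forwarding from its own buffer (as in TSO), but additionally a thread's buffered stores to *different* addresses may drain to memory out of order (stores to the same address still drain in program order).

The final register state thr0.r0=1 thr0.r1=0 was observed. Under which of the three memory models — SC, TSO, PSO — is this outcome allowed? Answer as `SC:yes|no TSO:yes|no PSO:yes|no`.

outcome vector order: (thr0.r0,thr0.r1)
under SC → 00; 02; 12
under TSO → 00; 02; 12
under PSO → 00; 02; 10; 12
target 10 ∈ {PSO}

SC:no TSO:no PSO:yes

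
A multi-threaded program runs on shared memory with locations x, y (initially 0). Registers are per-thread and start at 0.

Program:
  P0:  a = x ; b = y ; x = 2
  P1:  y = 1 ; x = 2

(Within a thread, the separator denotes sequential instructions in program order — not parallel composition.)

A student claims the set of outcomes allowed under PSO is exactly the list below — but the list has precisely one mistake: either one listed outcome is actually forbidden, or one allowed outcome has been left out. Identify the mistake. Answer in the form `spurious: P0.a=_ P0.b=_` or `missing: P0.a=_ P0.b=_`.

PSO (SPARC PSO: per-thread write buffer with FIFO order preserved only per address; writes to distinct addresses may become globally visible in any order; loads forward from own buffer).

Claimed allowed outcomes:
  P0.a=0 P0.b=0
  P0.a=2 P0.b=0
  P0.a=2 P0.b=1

outcome vector order: (P0.a,P0.b)
PSO (4): 00; 01; 20; 21
PSO∖claimed = {01}

missing: P0.a=0 P0.b=1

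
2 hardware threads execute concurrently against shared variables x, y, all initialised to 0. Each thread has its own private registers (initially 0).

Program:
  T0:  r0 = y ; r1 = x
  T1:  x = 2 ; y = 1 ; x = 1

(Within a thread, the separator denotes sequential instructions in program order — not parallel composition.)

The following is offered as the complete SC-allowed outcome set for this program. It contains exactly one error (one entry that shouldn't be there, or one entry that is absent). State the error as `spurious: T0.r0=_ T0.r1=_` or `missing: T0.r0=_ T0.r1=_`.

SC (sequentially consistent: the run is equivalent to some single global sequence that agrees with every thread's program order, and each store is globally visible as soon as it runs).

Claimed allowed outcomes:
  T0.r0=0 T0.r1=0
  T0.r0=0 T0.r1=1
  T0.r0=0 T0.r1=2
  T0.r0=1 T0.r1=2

missing: T0.r0=1 T0.r1=1

outcome vector order: (T0.r0,T0.r1)
under SC → 0/0 0/1 0/2 1/1 1/2
SC∖claimed = {1/1}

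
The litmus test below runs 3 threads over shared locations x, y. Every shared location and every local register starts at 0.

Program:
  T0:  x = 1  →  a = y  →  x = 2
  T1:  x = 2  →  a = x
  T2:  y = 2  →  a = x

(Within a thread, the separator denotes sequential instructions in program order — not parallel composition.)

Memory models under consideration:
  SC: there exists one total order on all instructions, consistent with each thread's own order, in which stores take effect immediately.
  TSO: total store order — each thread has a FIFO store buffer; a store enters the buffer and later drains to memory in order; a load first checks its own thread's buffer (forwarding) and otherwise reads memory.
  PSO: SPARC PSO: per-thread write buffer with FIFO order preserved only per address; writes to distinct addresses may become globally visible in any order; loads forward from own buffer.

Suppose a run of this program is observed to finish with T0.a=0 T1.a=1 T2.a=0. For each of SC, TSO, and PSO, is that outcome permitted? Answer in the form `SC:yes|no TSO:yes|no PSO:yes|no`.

outcome vector order: (T0.a,T1.a,T2.a)
[SC] allowed = {<0 1 1> <0 1 2> <0 2 1> <0 2 2> <2 1 0> <2 1 1> <2 1 2> <2 2 0> <2 2 1> <2 2 2>}
[TSO] allowed = {<0 1 0> <0 1 1> <0 1 2> <0 2 0> <0 2 1> <0 2 2> <2 1 0> <2 1 1> <2 1 2> <2 2 0> <2 2 1> <2 2 2>}
[PSO] allowed = {<0 1 0> <0 1 1> <0 1 2> <0 2 0> <0 2 1> <0 2 2> <2 1 0> <2 1 1> <2 1 2> <2 2 0> <2 2 1> <2 2 2>}
target <0 1 0> ∈ {TSO,PSO}

SC:no TSO:yes PSO:yes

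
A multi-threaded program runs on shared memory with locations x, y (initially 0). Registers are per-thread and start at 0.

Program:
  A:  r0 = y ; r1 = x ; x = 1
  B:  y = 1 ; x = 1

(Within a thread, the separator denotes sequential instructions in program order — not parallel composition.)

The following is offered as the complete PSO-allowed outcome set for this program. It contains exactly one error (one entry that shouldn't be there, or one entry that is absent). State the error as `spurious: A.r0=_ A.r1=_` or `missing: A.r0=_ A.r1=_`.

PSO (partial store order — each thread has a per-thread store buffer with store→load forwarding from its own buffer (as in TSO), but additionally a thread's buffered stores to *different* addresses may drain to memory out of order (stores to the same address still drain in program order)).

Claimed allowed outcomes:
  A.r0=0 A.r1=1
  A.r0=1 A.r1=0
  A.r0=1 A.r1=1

outcome vector order: (A.r0,A.r1)
PSO: 4 outcomes — {<0 0>, <0 1>, <1 0>, <1 1>}
PSO∖claimed = {<0 0>}

missing: A.r0=0 A.r1=0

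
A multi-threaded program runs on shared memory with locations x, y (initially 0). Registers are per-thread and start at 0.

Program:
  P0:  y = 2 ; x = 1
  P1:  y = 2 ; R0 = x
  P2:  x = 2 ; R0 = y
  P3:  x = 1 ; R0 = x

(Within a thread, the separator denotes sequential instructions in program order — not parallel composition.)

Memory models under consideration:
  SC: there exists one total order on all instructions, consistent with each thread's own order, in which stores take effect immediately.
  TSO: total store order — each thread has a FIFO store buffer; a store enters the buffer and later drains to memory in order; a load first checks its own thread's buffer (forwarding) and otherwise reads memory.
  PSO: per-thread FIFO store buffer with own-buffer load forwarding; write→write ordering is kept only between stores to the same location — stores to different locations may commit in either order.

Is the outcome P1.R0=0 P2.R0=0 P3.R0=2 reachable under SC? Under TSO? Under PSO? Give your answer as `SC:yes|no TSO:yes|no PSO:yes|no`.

SC:no TSO:yes PSO:yes

outcome vector order: (P1.R0,P2.R0,P3.R0)
SC (10): (0,2,1) (0,2,2) (1,0,1) (1,0,2) (1,2,1) (1,2,2) (2,0,1) (2,0,2) (2,2,1) (2,2,2)
TSO (12): (0,0,1) (0,0,2) (0,2,1) (0,2,2) (1,0,1) (1,0,2) (1,2,1) (1,2,2) (2,0,1) (2,0,2) (2,2,1) (2,2,2)
PSO (12): (0,0,1) (0,0,2) (0,2,1) (0,2,2) (1,0,1) (1,0,2) (1,2,1) (1,2,2) (2,0,1) (2,0,2) (2,2,1) (2,2,2)
target (0,0,2) ∈ {TSO,PSO}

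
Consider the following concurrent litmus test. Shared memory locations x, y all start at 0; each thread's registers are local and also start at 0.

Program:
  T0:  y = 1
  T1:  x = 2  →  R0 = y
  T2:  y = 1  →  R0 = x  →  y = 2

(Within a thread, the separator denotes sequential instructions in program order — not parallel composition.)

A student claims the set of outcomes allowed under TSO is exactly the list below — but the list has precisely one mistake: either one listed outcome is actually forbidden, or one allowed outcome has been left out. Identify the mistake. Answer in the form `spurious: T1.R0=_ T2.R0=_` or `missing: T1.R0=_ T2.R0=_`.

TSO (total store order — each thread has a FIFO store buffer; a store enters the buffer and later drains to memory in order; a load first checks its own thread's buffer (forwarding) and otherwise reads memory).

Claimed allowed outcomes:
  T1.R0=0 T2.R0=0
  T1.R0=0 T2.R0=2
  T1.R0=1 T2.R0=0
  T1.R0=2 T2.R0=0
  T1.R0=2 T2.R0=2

outcome vector order: (T1.R0,T2.R0)
under TSO → 0/0, 0/2, 1/0, 1/2, 2/0, 2/2
TSO∖claimed = {1/2}

missing: T1.R0=1 T2.R0=2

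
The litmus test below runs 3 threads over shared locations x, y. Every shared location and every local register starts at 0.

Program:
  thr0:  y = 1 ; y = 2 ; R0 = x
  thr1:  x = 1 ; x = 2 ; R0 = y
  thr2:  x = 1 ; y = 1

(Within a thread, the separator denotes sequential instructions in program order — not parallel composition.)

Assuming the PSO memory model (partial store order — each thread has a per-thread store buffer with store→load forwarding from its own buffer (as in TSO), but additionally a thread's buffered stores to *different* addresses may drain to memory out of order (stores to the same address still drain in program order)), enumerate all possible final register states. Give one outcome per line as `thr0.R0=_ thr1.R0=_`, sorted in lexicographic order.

outcome vector order: (thr0.R0,thr1.R0)
|PSO outcomes| = 9

thr0.R0=0 thr1.R0=0
thr0.R0=0 thr1.R0=1
thr0.R0=0 thr1.R0=2
thr0.R0=1 thr1.R0=0
thr0.R0=1 thr1.R0=1
thr0.R0=1 thr1.R0=2
thr0.R0=2 thr1.R0=0
thr0.R0=2 thr1.R0=1
thr0.R0=2 thr1.R0=2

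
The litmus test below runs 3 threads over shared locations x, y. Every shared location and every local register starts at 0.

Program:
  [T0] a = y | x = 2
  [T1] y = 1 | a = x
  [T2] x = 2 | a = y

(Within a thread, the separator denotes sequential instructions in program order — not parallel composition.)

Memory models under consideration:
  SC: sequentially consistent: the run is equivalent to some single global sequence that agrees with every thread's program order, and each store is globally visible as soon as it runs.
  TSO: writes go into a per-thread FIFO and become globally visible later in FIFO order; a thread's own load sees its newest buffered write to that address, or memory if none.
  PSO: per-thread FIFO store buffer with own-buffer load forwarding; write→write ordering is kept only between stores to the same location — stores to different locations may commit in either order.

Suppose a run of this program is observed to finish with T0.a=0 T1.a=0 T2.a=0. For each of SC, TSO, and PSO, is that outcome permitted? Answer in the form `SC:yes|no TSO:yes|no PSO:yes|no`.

outcome vector order: (T0.a,T1.a,T2.a)
[SC] allowed = {(0,0,1), (0,2,0), (0,2,1), (1,0,1), (1,2,0), (1,2,1)}
[TSO] allowed = {(0,0,0), (0,0,1), (0,2,0), (0,2,1), (1,0,0), (1,0,1), (1,2,0), (1,2,1)}
[PSO] allowed = {(0,0,0), (0,0,1), (0,2,0), (0,2,1), (1,0,0), (1,0,1), (1,2,0), (1,2,1)}
target (0,0,0) ∈ {TSO,PSO}

SC:no TSO:yes PSO:yes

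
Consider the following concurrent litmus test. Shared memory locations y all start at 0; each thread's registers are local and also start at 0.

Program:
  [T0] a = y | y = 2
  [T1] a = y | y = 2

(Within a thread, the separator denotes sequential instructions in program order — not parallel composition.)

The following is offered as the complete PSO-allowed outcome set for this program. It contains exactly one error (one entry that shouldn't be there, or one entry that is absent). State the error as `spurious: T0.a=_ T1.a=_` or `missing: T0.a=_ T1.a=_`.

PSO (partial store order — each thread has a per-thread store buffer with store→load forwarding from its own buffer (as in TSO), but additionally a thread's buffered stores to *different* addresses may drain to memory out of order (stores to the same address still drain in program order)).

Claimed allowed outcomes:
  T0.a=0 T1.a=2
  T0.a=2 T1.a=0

missing: T0.a=0 T1.a=0

outcome vector order: (T0.a,T1.a)
under PSO → 0/0 0/2 2/0
PSO∖claimed = {0/0}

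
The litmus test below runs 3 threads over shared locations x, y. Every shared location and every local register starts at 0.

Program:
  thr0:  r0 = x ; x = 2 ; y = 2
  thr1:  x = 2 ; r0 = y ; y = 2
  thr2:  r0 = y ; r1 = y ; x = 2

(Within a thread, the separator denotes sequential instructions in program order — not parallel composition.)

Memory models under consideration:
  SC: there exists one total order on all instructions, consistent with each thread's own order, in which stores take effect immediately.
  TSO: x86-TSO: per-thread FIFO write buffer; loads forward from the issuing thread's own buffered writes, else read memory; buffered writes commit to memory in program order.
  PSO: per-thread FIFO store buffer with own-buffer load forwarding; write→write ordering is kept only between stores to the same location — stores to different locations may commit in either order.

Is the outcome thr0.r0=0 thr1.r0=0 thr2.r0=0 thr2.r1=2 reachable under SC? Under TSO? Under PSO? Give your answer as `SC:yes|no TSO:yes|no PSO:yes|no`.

outcome vector order: (thr0.r0,thr1.r0,thr2.r0,thr2.r1)
under SC → 0000 0002 0022 0200 0202 0222 2000 2002 2022 2200 2202 2222
under TSO → 0000 0002 0022 0200 0202 0222 2000 2002 2022 2200 2202 2222
under PSO → 0000 0002 0022 0200 0202 0222 2000 2002 2022 2200 2202 2222
target 0002 ∈ {SC,TSO,PSO}

SC:yes TSO:yes PSO:yes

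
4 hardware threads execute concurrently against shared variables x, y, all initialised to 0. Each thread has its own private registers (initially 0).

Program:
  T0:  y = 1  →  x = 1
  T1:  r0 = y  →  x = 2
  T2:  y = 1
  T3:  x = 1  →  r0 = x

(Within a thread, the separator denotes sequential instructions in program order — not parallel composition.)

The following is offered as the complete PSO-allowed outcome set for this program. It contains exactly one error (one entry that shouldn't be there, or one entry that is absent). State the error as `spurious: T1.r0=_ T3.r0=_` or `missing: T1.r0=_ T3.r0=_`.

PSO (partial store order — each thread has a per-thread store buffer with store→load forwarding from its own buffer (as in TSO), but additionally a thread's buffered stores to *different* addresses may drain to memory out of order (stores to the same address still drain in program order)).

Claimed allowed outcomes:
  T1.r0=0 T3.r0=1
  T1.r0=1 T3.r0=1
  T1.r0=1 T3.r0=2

missing: T1.r0=0 T3.r0=2

outcome vector order: (T1.r0,T3.r0)
under PSO → <0 1>; <0 2>; <1 1>; <1 2>
PSO∖claimed = {<0 2>}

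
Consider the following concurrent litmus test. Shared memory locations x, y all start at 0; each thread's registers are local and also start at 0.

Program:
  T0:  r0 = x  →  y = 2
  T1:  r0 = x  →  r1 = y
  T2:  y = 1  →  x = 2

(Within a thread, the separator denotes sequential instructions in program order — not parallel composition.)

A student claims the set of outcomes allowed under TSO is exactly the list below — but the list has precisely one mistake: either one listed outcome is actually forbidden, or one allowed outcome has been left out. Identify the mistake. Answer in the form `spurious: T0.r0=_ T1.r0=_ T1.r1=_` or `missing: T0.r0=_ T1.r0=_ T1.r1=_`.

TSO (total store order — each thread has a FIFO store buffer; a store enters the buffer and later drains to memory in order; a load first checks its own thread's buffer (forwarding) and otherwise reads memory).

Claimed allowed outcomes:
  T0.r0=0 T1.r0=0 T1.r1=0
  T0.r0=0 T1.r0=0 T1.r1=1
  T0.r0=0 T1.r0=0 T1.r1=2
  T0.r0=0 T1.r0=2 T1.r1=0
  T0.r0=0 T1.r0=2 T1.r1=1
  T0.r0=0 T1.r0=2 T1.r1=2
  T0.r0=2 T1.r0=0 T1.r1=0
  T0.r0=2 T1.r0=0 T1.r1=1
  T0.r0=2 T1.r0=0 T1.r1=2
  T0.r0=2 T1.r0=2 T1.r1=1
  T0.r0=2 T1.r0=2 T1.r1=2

spurious: T0.r0=0 T1.r0=2 T1.r1=0

outcome vector order: (T0.r0,T1.r0,T1.r1)
[TSO] allowed = {000, 001, 002, 021, 022, 200, 201, 202, 221, 222}
claimed∖TSO = {020}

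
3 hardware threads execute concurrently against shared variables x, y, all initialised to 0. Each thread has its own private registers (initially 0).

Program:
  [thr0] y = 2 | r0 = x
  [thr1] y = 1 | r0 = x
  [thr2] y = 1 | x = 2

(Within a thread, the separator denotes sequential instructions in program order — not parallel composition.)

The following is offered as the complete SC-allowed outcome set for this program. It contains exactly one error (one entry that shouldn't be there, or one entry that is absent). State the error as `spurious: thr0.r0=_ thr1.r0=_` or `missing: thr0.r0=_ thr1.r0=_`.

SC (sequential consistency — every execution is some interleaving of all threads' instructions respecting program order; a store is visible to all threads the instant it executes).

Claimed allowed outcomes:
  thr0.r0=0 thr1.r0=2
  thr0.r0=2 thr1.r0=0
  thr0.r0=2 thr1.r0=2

outcome vector order: (thr0.r0,thr1.r0)
[SC] allowed = {0/0; 0/2; 2/0; 2/2}
SC∖claimed = {0/0}

missing: thr0.r0=0 thr1.r0=0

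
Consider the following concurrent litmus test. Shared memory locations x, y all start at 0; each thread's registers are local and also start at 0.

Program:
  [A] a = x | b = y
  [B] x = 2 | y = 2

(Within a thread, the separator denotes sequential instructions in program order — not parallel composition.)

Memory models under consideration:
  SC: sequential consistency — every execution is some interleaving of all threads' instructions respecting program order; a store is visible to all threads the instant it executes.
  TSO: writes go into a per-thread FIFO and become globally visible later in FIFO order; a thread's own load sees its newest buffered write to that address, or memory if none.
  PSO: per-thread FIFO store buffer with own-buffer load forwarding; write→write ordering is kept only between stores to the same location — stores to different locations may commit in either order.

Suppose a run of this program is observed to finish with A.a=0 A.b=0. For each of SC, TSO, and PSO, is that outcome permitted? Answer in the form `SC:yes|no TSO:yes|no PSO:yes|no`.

SC:yes TSO:yes PSO:yes

outcome vector order: (A.a,A.b)
SC: 4 outcomes — {<0 0>; <0 2>; <2 0>; <2 2>}
TSO: 4 outcomes — {<0 0>; <0 2>; <2 0>; <2 2>}
PSO: 4 outcomes — {<0 0>; <0 2>; <2 0>; <2 2>}
target <0 0> ∈ {SC,TSO,PSO}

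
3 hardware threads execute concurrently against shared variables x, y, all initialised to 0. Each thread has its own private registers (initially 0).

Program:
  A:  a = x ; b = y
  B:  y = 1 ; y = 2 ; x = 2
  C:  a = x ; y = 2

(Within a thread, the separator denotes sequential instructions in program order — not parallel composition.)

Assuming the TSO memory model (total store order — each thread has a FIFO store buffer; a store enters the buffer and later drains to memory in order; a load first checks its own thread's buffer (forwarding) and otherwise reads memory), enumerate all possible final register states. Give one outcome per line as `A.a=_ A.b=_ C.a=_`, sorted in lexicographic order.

A.a=0 A.b=0 C.a=0
A.a=0 A.b=0 C.a=2
A.a=0 A.b=1 C.a=0
A.a=0 A.b=1 C.a=2
A.a=0 A.b=2 C.a=0
A.a=0 A.b=2 C.a=2
A.a=2 A.b=2 C.a=0
A.a=2 A.b=2 C.a=2

outcome vector order: (A.a,A.b,C.a)
|TSO outcomes| = 8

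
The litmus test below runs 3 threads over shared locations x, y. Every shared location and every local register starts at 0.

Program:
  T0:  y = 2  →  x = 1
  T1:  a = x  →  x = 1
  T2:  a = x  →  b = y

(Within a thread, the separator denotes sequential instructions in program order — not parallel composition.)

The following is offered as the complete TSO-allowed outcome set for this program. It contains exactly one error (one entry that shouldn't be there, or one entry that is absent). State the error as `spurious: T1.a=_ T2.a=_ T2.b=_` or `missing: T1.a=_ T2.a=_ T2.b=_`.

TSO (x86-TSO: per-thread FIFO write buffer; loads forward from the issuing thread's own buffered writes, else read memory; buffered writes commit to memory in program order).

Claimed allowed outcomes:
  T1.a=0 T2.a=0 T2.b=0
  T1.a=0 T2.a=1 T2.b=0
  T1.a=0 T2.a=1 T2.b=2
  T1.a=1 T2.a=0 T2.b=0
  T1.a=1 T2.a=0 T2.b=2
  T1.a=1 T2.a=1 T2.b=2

missing: T1.a=0 T2.a=0 T2.b=2

outcome vector order: (T1.a,T2.a,T2.b)
TSO: 7 outcomes — {0/0/0 0/0/2 0/1/0 0/1/2 1/0/0 1/0/2 1/1/2}
TSO∖claimed = {0/0/2}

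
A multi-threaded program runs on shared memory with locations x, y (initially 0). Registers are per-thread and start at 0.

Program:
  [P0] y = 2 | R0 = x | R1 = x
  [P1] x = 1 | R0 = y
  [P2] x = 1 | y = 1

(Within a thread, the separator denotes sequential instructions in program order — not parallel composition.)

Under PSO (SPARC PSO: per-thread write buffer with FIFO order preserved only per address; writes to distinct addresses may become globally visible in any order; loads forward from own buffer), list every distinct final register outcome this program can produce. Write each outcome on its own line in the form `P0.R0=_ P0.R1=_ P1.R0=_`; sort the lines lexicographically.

outcome vector order: (P0.R0,P0.R1,P1.R0)
|PSO outcomes| = 9

P0.R0=0 P0.R1=0 P1.R0=0
P0.R0=0 P0.R1=0 P1.R0=1
P0.R0=0 P0.R1=0 P1.R0=2
P0.R0=0 P0.R1=1 P1.R0=0
P0.R0=0 P0.R1=1 P1.R0=1
P0.R0=0 P0.R1=1 P1.R0=2
P0.R0=1 P0.R1=1 P1.R0=0
P0.R0=1 P0.R1=1 P1.R0=1
P0.R0=1 P0.R1=1 P1.R0=2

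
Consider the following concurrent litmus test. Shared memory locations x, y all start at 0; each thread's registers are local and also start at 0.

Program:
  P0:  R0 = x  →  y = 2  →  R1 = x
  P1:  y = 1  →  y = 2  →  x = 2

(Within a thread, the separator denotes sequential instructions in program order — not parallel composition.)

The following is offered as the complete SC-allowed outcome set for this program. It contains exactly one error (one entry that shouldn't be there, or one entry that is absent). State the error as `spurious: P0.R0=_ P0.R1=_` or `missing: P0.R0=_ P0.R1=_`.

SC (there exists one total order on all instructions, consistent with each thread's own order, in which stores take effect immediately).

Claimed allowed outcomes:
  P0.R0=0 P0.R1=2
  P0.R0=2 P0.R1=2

outcome vector order: (P0.R0,P0.R1)
SC (3): <0 0>; <0 2>; <2 2>
SC∖claimed = {<0 0>}

missing: P0.R0=0 P0.R1=0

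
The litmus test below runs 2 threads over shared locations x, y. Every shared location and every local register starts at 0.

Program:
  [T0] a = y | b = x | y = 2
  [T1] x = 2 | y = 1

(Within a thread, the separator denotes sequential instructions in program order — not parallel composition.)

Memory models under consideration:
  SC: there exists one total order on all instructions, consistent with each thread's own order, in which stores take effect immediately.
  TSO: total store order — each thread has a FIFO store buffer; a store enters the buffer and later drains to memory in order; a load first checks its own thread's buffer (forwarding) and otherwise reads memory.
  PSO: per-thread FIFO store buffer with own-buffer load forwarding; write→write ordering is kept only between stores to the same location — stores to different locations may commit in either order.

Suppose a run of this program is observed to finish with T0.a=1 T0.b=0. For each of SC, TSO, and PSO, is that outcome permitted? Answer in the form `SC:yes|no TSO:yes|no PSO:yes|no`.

SC:no TSO:no PSO:yes

outcome vector order: (T0.a,T0.b)
[SC] allowed = {<0 0>; <0 2>; <1 2>}
[TSO] allowed = {<0 0>; <0 2>; <1 2>}
[PSO] allowed = {<0 0>; <0 2>; <1 0>; <1 2>}
target <1 0> ∈ {PSO}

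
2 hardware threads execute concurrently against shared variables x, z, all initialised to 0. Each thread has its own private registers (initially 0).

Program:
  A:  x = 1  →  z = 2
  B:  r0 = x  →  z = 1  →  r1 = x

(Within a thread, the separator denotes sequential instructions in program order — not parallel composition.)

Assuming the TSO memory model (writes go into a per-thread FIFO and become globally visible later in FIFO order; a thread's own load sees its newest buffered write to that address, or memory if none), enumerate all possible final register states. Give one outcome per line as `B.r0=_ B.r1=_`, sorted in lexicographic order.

B.r0=0 B.r1=0
B.r0=0 B.r1=1
B.r0=1 B.r1=1

outcome vector order: (B.r0,B.r1)
|TSO outcomes| = 3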